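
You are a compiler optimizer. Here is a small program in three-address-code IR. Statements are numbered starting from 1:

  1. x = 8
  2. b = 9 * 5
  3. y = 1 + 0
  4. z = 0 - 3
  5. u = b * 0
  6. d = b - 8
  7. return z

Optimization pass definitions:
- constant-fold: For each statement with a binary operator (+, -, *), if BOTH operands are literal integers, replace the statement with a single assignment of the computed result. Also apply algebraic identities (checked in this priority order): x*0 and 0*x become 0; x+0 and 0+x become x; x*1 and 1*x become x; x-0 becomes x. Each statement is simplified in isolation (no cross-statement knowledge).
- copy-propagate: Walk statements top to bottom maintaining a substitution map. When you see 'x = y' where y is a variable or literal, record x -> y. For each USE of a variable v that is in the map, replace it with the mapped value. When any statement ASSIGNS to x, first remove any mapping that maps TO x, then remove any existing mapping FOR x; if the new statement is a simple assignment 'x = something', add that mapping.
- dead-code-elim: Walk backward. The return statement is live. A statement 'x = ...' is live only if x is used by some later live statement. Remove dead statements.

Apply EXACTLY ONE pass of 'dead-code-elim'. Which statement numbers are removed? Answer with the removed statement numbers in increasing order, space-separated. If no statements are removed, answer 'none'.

Backward liveness scan:
Stmt 1 'x = 8': DEAD (x not in live set [])
Stmt 2 'b = 9 * 5': DEAD (b not in live set [])
Stmt 3 'y = 1 + 0': DEAD (y not in live set [])
Stmt 4 'z = 0 - 3': KEEP (z is live); live-in = []
Stmt 5 'u = b * 0': DEAD (u not in live set ['z'])
Stmt 6 'd = b - 8': DEAD (d not in live set ['z'])
Stmt 7 'return z': KEEP (return); live-in = ['z']
Removed statement numbers: [1, 2, 3, 5, 6]
Surviving IR:
  z = 0 - 3
  return z

Answer: 1 2 3 5 6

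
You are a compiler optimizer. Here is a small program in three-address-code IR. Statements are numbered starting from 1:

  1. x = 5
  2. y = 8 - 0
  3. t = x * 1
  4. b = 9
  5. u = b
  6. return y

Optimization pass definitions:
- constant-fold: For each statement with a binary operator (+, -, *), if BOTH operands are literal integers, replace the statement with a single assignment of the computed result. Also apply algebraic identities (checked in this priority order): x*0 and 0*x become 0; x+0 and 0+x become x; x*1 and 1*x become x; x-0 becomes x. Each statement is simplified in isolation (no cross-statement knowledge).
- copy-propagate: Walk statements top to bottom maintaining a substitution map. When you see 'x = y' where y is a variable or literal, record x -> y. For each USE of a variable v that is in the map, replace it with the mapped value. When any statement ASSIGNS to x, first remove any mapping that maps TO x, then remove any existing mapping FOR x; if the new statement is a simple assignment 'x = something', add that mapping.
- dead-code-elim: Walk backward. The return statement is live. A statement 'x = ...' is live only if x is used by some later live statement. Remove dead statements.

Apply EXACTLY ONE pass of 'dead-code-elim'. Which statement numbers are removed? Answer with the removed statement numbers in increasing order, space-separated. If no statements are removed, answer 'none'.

Answer: 1 3 4 5

Derivation:
Backward liveness scan:
Stmt 1 'x = 5': DEAD (x not in live set [])
Stmt 2 'y = 8 - 0': KEEP (y is live); live-in = []
Stmt 3 't = x * 1': DEAD (t not in live set ['y'])
Stmt 4 'b = 9': DEAD (b not in live set ['y'])
Stmt 5 'u = b': DEAD (u not in live set ['y'])
Stmt 6 'return y': KEEP (return); live-in = ['y']
Removed statement numbers: [1, 3, 4, 5]
Surviving IR:
  y = 8 - 0
  return y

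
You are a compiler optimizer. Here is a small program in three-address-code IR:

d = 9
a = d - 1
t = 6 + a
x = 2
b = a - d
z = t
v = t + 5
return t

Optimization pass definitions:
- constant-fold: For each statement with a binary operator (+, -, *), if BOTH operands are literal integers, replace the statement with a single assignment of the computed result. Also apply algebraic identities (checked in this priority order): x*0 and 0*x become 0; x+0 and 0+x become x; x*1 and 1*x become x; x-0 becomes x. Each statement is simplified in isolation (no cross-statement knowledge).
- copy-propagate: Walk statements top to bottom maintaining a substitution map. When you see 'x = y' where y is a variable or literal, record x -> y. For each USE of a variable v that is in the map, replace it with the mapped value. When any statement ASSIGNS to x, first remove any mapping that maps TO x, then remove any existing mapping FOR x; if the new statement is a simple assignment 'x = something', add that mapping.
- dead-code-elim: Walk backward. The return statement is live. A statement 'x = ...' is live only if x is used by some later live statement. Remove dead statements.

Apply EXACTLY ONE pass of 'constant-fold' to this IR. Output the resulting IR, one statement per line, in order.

Applying constant-fold statement-by-statement:
  [1] d = 9  (unchanged)
  [2] a = d - 1  (unchanged)
  [3] t = 6 + a  (unchanged)
  [4] x = 2  (unchanged)
  [5] b = a - d  (unchanged)
  [6] z = t  (unchanged)
  [7] v = t + 5  (unchanged)
  [8] return t  (unchanged)
Result (8 stmts):
  d = 9
  a = d - 1
  t = 6 + a
  x = 2
  b = a - d
  z = t
  v = t + 5
  return t

Answer: d = 9
a = d - 1
t = 6 + a
x = 2
b = a - d
z = t
v = t + 5
return t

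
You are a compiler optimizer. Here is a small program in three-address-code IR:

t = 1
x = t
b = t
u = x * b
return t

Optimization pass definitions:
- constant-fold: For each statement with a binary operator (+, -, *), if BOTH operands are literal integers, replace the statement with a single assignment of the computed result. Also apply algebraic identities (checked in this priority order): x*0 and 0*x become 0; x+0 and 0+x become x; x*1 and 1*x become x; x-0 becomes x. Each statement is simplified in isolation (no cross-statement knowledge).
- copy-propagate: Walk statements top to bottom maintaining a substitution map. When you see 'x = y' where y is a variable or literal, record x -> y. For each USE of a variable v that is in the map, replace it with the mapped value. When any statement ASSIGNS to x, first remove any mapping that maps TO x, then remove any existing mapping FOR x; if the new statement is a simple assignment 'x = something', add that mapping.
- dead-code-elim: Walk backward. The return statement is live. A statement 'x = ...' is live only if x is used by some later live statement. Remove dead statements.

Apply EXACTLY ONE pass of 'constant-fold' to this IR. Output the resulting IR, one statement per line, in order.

Applying constant-fold statement-by-statement:
  [1] t = 1  (unchanged)
  [2] x = t  (unchanged)
  [3] b = t  (unchanged)
  [4] u = x * b  (unchanged)
  [5] return t  (unchanged)
Result (5 stmts):
  t = 1
  x = t
  b = t
  u = x * b
  return t

Answer: t = 1
x = t
b = t
u = x * b
return t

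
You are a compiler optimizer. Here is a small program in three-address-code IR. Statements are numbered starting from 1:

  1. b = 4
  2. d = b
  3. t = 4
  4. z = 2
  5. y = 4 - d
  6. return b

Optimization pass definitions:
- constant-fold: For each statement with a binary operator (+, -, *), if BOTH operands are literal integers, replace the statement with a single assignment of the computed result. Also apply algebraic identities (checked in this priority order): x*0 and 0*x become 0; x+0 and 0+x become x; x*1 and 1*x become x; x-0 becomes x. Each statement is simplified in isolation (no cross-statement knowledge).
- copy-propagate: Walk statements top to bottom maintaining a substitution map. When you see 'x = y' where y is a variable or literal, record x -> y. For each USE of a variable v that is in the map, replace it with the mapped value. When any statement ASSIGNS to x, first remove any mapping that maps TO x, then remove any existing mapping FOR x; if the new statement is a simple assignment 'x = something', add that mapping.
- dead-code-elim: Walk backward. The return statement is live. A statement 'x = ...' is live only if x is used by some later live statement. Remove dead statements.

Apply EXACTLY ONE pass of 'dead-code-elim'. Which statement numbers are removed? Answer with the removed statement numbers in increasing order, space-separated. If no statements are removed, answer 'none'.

Backward liveness scan:
Stmt 1 'b = 4': KEEP (b is live); live-in = []
Stmt 2 'd = b': DEAD (d not in live set ['b'])
Stmt 3 't = 4': DEAD (t not in live set ['b'])
Stmt 4 'z = 2': DEAD (z not in live set ['b'])
Stmt 5 'y = 4 - d': DEAD (y not in live set ['b'])
Stmt 6 'return b': KEEP (return); live-in = ['b']
Removed statement numbers: [2, 3, 4, 5]
Surviving IR:
  b = 4
  return b

Answer: 2 3 4 5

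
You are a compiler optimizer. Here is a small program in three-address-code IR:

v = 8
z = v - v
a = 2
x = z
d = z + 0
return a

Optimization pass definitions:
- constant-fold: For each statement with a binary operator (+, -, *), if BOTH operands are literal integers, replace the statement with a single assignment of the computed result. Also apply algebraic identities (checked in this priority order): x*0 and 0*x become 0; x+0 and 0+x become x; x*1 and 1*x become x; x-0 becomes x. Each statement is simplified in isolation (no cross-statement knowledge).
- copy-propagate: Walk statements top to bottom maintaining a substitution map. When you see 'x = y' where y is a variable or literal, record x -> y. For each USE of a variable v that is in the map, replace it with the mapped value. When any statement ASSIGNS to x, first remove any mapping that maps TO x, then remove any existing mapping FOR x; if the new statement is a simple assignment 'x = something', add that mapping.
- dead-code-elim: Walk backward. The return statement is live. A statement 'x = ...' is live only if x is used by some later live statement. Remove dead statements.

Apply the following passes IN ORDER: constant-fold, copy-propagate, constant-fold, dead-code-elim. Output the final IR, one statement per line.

Answer: return 2

Derivation:
Initial IR:
  v = 8
  z = v - v
  a = 2
  x = z
  d = z + 0
  return a
After constant-fold (6 stmts):
  v = 8
  z = v - v
  a = 2
  x = z
  d = z
  return a
After copy-propagate (6 stmts):
  v = 8
  z = 8 - 8
  a = 2
  x = z
  d = z
  return 2
After constant-fold (6 stmts):
  v = 8
  z = 0
  a = 2
  x = z
  d = z
  return 2
After dead-code-elim (1 stmts):
  return 2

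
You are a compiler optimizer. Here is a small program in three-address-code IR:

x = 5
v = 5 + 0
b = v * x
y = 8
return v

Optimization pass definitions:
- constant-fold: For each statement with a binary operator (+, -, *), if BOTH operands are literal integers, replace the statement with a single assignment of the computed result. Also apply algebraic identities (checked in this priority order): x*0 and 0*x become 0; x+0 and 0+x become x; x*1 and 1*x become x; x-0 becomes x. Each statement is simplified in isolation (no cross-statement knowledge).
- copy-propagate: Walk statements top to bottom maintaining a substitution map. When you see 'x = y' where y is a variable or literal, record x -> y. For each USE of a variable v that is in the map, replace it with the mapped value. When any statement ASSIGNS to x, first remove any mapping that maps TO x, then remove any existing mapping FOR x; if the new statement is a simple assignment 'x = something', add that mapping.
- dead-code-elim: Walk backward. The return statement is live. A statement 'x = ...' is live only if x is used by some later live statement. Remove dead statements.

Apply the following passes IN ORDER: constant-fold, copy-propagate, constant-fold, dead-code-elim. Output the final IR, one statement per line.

Initial IR:
  x = 5
  v = 5 + 0
  b = v * x
  y = 8
  return v
After constant-fold (5 stmts):
  x = 5
  v = 5
  b = v * x
  y = 8
  return v
After copy-propagate (5 stmts):
  x = 5
  v = 5
  b = 5 * 5
  y = 8
  return 5
After constant-fold (5 stmts):
  x = 5
  v = 5
  b = 25
  y = 8
  return 5
After dead-code-elim (1 stmts):
  return 5

Answer: return 5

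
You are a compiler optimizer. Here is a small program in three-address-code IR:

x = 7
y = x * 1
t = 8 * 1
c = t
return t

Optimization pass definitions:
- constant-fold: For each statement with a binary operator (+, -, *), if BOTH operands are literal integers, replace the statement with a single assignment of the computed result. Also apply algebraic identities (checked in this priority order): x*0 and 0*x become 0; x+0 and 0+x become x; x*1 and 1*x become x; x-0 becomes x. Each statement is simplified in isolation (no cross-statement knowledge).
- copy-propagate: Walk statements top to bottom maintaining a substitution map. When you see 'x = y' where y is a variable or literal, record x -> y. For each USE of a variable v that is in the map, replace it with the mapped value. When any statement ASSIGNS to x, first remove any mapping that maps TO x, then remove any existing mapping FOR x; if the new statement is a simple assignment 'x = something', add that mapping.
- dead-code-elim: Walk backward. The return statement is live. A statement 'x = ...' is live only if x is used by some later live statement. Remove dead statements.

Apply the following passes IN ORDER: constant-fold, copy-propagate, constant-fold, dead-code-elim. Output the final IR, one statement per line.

Answer: return 8

Derivation:
Initial IR:
  x = 7
  y = x * 1
  t = 8 * 1
  c = t
  return t
After constant-fold (5 stmts):
  x = 7
  y = x
  t = 8
  c = t
  return t
After copy-propagate (5 stmts):
  x = 7
  y = 7
  t = 8
  c = 8
  return 8
After constant-fold (5 stmts):
  x = 7
  y = 7
  t = 8
  c = 8
  return 8
After dead-code-elim (1 stmts):
  return 8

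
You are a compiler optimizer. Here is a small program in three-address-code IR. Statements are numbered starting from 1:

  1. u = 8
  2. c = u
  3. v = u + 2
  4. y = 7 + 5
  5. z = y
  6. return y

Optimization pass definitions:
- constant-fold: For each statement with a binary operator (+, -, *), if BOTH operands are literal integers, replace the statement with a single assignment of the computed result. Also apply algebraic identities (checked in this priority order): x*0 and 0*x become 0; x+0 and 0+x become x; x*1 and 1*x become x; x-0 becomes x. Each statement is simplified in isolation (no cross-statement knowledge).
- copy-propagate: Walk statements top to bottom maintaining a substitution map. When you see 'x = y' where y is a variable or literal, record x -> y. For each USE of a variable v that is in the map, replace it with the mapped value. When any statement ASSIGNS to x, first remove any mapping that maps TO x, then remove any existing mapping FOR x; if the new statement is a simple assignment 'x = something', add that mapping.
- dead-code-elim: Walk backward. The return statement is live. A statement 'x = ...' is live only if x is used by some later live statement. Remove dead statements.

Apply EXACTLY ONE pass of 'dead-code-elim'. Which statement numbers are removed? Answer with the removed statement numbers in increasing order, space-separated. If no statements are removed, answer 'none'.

Answer: 1 2 3 5

Derivation:
Backward liveness scan:
Stmt 1 'u = 8': DEAD (u not in live set [])
Stmt 2 'c = u': DEAD (c not in live set [])
Stmt 3 'v = u + 2': DEAD (v not in live set [])
Stmt 4 'y = 7 + 5': KEEP (y is live); live-in = []
Stmt 5 'z = y': DEAD (z not in live set ['y'])
Stmt 6 'return y': KEEP (return); live-in = ['y']
Removed statement numbers: [1, 2, 3, 5]
Surviving IR:
  y = 7 + 5
  return y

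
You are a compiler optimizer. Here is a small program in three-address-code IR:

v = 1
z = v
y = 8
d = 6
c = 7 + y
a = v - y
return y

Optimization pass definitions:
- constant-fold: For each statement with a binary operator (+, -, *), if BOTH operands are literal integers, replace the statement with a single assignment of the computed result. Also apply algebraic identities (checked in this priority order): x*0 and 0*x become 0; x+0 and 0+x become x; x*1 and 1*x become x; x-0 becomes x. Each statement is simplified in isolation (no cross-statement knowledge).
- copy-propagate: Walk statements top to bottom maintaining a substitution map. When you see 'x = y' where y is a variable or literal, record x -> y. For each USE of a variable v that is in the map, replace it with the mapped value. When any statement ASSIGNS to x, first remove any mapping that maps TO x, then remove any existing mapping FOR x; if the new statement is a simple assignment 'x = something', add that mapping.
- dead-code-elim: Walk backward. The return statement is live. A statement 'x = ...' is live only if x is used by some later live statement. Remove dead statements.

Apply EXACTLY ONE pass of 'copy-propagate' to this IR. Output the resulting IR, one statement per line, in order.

Answer: v = 1
z = 1
y = 8
d = 6
c = 7 + 8
a = 1 - 8
return 8

Derivation:
Applying copy-propagate statement-by-statement:
  [1] v = 1  (unchanged)
  [2] z = v  -> z = 1
  [3] y = 8  (unchanged)
  [4] d = 6  (unchanged)
  [5] c = 7 + y  -> c = 7 + 8
  [6] a = v - y  -> a = 1 - 8
  [7] return y  -> return 8
Result (7 stmts):
  v = 1
  z = 1
  y = 8
  d = 6
  c = 7 + 8
  a = 1 - 8
  return 8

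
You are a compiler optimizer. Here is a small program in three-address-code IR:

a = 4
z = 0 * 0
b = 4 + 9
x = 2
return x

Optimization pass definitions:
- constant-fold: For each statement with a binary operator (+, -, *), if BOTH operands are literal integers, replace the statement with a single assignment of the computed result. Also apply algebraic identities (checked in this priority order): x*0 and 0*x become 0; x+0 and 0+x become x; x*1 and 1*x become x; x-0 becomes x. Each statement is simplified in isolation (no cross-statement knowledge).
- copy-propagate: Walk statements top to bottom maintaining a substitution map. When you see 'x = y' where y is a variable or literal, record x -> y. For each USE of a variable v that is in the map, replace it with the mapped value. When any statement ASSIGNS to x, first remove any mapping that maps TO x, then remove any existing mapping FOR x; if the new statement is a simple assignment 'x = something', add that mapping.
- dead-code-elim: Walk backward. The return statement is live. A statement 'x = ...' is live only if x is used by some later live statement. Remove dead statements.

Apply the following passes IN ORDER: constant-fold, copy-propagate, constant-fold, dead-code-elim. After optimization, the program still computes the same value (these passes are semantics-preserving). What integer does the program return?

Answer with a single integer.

Initial IR:
  a = 4
  z = 0 * 0
  b = 4 + 9
  x = 2
  return x
After constant-fold (5 stmts):
  a = 4
  z = 0
  b = 13
  x = 2
  return x
After copy-propagate (5 stmts):
  a = 4
  z = 0
  b = 13
  x = 2
  return 2
After constant-fold (5 stmts):
  a = 4
  z = 0
  b = 13
  x = 2
  return 2
After dead-code-elim (1 stmts):
  return 2
Evaluate:
  a = 4  =>  a = 4
  z = 0 * 0  =>  z = 0
  b = 4 + 9  =>  b = 13
  x = 2  =>  x = 2
  return x = 2

Answer: 2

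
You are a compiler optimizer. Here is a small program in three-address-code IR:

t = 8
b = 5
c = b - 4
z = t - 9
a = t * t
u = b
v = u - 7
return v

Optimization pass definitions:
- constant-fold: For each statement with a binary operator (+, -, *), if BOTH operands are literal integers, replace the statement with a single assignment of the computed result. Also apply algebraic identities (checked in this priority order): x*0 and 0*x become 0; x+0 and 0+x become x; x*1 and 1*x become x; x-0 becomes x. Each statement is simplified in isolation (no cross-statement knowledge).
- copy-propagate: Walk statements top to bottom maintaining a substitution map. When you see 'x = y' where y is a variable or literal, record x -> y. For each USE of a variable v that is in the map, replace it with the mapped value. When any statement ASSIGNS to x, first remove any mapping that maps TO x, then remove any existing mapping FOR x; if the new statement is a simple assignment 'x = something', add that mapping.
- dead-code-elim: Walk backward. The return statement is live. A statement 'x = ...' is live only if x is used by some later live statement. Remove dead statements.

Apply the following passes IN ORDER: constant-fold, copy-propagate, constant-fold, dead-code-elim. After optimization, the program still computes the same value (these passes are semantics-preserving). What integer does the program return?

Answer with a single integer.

Answer: -2

Derivation:
Initial IR:
  t = 8
  b = 5
  c = b - 4
  z = t - 9
  a = t * t
  u = b
  v = u - 7
  return v
After constant-fold (8 stmts):
  t = 8
  b = 5
  c = b - 4
  z = t - 9
  a = t * t
  u = b
  v = u - 7
  return v
After copy-propagate (8 stmts):
  t = 8
  b = 5
  c = 5 - 4
  z = 8 - 9
  a = 8 * 8
  u = 5
  v = 5 - 7
  return v
After constant-fold (8 stmts):
  t = 8
  b = 5
  c = 1
  z = -1
  a = 64
  u = 5
  v = -2
  return v
After dead-code-elim (2 stmts):
  v = -2
  return v
Evaluate:
  t = 8  =>  t = 8
  b = 5  =>  b = 5
  c = b - 4  =>  c = 1
  z = t - 9  =>  z = -1
  a = t * t  =>  a = 64
  u = b  =>  u = 5
  v = u - 7  =>  v = -2
  return v = -2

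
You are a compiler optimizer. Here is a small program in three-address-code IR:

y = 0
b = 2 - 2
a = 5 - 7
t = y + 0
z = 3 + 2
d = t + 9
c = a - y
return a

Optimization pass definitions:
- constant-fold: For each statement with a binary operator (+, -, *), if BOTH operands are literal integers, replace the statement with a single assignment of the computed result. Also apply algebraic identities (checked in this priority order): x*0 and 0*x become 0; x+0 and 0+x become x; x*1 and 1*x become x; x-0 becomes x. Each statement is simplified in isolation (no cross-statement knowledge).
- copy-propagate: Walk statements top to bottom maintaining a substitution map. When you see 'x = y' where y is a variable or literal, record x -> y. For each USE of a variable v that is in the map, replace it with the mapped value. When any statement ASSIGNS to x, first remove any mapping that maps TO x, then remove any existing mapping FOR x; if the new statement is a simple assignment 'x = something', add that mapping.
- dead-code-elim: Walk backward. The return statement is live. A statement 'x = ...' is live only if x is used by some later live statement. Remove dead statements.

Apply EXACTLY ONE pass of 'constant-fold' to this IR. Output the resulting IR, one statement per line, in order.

Answer: y = 0
b = 0
a = -2
t = y
z = 5
d = t + 9
c = a - y
return a

Derivation:
Applying constant-fold statement-by-statement:
  [1] y = 0  (unchanged)
  [2] b = 2 - 2  -> b = 0
  [3] a = 5 - 7  -> a = -2
  [4] t = y + 0  -> t = y
  [5] z = 3 + 2  -> z = 5
  [6] d = t + 9  (unchanged)
  [7] c = a - y  (unchanged)
  [8] return a  (unchanged)
Result (8 stmts):
  y = 0
  b = 0
  a = -2
  t = y
  z = 5
  d = t + 9
  c = a - y
  return a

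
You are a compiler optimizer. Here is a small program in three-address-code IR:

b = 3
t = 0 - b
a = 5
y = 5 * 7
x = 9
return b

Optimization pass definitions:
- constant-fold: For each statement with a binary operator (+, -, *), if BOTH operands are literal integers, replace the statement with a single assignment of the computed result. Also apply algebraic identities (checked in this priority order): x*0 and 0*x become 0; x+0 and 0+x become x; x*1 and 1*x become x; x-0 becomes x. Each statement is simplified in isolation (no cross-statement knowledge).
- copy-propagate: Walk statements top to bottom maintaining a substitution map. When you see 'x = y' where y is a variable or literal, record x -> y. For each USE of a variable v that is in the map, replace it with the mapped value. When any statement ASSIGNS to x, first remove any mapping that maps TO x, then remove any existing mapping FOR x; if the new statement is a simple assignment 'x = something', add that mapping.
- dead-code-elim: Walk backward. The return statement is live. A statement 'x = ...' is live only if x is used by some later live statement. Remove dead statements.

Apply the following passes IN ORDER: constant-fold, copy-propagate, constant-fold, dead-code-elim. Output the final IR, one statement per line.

Initial IR:
  b = 3
  t = 0 - b
  a = 5
  y = 5 * 7
  x = 9
  return b
After constant-fold (6 stmts):
  b = 3
  t = 0 - b
  a = 5
  y = 35
  x = 9
  return b
After copy-propagate (6 stmts):
  b = 3
  t = 0 - 3
  a = 5
  y = 35
  x = 9
  return 3
After constant-fold (6 stmts):
  b = 3
  t = -3
  a = 5
  y = 35
  x = 9
  return 3
After dead-code-elim (1 stmts):
  return 3

Answer: return 3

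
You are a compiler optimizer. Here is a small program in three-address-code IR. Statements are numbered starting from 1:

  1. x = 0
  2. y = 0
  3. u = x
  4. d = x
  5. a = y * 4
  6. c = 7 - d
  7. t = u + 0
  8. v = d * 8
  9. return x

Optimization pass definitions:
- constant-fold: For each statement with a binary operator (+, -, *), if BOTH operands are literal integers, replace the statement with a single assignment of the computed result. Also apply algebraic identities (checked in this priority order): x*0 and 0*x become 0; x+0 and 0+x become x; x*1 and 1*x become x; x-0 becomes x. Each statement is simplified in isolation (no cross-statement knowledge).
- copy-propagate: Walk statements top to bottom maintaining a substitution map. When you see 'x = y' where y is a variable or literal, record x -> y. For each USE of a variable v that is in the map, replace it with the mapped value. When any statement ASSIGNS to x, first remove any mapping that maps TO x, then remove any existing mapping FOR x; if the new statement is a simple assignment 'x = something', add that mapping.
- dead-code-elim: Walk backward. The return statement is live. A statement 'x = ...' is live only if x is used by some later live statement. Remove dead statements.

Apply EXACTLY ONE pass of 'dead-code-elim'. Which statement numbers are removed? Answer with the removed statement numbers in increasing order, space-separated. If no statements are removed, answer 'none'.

Backward liveness scan:
Stmt 1 'x = 0': KEEP (x is live); live-in = []
Stmt 2 'y = 0': DEAD (y not in live set ['x'])
Stmt 3 'u = x': DEAD (u not in live set ['x'])
Stmt 4 'd = x': DEAD (d not in live set ['x'])
Stmt 5 'a = y * 4': DEAD (a not in live set ['x'])
Stmt 6 'c = 7 - d': DEAD (c not in live set ['x'])
Stmt 7 't = u + 0': DEAD (t not in live set ['x'])
Stmt 8 'v = d * 8': DEAD (v not in live set ['x'])
Stmt 9 'return x': KEEP (return); live-in = ['x']
Removed statement numbers: [2, 3, 4, 5, 6, 7, 8]
Surviving IR:
  x = 0
  return x

Answer: 2 3 4 5 6 7 8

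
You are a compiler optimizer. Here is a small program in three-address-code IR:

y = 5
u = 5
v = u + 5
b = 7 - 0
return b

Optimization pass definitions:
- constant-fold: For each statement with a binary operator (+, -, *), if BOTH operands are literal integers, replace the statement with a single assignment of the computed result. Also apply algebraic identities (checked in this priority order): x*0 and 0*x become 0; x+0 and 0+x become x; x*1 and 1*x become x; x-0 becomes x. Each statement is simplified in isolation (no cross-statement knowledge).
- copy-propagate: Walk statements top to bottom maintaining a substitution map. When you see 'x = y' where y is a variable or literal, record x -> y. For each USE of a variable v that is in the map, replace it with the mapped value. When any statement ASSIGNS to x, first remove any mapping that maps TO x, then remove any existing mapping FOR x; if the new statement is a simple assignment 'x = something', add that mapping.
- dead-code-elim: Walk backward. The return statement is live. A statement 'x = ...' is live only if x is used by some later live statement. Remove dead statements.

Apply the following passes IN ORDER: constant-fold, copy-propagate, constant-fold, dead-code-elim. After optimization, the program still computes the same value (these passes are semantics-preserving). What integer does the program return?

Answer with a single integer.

Answer: 7

Derivation:
Initial IR:
  y = 5
  u = 5
  v = u + 5
  b = 7 - 0
  return b
After constant-fold (5 stmts):
  y = 5
  u = 5
  v = u + 5
  b = 7
  return b
After copy-propagate (5 stmts):
  y = 5
  u = 5
  v = 5 + 5
  b = 7
  return 7
After constant-fold (5 stmts):
  y = 5
  u = 5
  v = 10
  b = 7
  return 7
After dead-code-elim (1 stmts):
  return 7
Evaluate:
  y = 5  =>  y = 5
  u = 5  =>  u = 5
  v = u + 5  =>  v = 10
  b = 7 - 0  =>  b = 7
  return b = 7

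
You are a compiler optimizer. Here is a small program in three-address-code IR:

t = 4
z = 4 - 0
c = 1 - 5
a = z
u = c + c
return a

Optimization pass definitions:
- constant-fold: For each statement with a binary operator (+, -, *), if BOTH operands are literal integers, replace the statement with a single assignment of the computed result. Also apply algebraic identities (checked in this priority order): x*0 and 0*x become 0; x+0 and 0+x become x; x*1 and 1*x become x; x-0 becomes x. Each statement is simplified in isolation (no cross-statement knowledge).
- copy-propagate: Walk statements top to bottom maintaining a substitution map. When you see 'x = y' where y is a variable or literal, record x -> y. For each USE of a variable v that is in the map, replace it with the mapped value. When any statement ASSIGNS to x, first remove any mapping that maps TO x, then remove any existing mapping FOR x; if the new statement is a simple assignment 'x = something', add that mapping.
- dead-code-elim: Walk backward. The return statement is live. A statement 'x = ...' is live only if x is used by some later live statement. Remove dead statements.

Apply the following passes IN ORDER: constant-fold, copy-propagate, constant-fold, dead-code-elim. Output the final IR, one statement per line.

Answer: return 4

Derivation:
Initial IR:
  t = 4
  z = 4 - 0
  c = 1 - 5
  a = z
  u = c + c
  return a
After constant-fold (6 stmts):
  t = 4
  z = 4
  c = -4
  a = z
  u = c + c
  return a
After copy-propagate (6 stmts):
  t = 4
  z = 4
  c = -4
  a = 4
  u = -4 + -4
  return 4
After constant-fold (6 stmts):
  t = 4
  z = 4
  c = -4
  a = 4
  u = -8
  return 4
After dead-code-elim (1 stmts):
  return 4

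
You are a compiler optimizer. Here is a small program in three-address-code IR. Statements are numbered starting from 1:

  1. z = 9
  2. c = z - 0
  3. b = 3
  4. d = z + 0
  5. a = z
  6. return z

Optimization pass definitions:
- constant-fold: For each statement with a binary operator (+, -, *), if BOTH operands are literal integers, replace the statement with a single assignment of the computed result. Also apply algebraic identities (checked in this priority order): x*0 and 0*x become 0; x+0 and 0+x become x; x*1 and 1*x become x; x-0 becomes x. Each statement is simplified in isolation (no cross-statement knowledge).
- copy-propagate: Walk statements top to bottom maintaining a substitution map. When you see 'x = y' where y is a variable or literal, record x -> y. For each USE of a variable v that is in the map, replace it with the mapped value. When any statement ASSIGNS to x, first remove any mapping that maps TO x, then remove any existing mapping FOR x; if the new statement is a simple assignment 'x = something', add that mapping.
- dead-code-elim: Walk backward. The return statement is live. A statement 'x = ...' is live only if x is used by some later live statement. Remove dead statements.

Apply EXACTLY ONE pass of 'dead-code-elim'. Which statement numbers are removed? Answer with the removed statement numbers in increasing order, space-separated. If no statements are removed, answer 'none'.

Answer: 2 3 4 5

Derivation:
Backward liveness scan:
Stmt 1 'z = 9': KEEP (z is live); live-in = []
Stmt 2 'c = z - 0': DEAD (c not in live set ['z'])
Stmt 3 'b = 3': DEAD (b not in live set ['z'])
Stmt 4 'd = z + 0': DEAD (d not in live set ['z'])
Stmt 5 'a = z': DEAD (a not in live set ['z'])
Stmt 6 'return z': KEEP (return); live-in = ['z']
Removed statement numbers: [2, 3, 4, 5]
Surviving IR:
  z = 9
  return z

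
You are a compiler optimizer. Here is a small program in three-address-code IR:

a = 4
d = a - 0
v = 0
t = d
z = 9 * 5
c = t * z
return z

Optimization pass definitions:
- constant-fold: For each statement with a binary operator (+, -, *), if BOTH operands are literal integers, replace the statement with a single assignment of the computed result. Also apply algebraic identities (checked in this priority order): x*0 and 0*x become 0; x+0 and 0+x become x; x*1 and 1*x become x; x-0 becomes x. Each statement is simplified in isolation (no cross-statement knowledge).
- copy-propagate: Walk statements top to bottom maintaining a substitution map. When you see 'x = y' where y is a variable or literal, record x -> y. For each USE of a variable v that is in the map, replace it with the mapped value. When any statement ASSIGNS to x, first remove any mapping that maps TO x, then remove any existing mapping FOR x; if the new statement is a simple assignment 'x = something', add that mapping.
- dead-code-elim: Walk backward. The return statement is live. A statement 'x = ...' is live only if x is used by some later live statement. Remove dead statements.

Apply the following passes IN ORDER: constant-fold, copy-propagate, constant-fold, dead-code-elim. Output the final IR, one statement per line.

Answer: return 45

Derivation:
Initial IR:
  a = 4
  d = a - 0
  v = 0
  t = d
  z = 9 * 5
  c = t * z
  return z
After constant-fold (7 stmts):
  a = 4
  d = a
  v = 0
  t = d
  z = 45
  c = t * z
  return z
After copy-propagate (7 stmts):
  a = 4
  d = 4
  v = 0
  t = 4
  z = 45
  c = 4 * 45
  return 45
After constant-fold (7 stmts):
  a = 4
  d = 4
  v = 0
  t = 4
  z = 45
  c = 180
  return 45
After dead-code-elim (1 stmts):
  return 45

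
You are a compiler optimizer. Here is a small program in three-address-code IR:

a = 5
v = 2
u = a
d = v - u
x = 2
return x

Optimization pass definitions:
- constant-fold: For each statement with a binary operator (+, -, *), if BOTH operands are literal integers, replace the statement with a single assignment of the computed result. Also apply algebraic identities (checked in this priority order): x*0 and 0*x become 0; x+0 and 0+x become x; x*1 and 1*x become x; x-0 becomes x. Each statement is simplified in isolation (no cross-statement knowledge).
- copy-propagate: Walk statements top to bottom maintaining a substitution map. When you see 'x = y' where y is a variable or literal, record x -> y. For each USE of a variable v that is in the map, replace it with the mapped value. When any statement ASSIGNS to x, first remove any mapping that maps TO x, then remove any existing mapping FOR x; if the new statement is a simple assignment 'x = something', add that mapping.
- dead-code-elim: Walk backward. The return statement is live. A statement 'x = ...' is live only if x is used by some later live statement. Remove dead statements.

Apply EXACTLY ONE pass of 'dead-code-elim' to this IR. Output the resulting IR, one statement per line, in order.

Answer: x = 2
return x

Derivation:
Applying dead-code-elim statement-by-statement:
  [6] return x  -> KEEP (return); live=['x']
  [5] x = 2  -> KEEP; live=[]
  [4] d = v - u  -> DEAD (d not live)
  [3] u = a  -> DEAD (u not live)
  [2] v = 2  -> DEAD (v not live)
  [1] a = 5  -> DEAD (a not live)
Result (2 stmts):
  x = 2
  return x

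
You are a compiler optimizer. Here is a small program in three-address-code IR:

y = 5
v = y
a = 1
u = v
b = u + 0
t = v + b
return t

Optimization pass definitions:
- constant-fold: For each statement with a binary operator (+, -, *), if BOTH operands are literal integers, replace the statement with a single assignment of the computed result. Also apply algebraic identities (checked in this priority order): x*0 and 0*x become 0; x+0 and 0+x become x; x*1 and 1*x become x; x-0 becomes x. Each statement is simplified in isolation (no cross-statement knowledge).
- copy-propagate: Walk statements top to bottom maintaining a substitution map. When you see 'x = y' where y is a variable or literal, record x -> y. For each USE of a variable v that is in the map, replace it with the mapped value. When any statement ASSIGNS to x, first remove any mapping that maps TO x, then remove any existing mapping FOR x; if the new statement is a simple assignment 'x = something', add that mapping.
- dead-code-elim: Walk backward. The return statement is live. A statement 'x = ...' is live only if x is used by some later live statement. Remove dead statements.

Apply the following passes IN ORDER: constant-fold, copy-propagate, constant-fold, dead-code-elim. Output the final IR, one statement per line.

Answer: t = 10
return t

Derivation:
Initial IR:
  y = 5
  v = y
  a = 1
  u = v
  b = u + 0
  t = v + b
  return t
After constant-fold (7 stmts):
  y = 5
  v = y
  a = 1
  u = v
  b = u
  t = v + b
  return t
After copy-propagate (7 stmts):
  y = 5
  v = 5
  a = 1
  u = 5
  b = 5
  t = 5 + 5
  return t
After constant-fold (7 stmts):
  y = 5
  v = 5
  a = 1
  u = 5
  b = 5
  t = 10
  return t
After dead-code-elim (2 stmts):
  t = 10
  return t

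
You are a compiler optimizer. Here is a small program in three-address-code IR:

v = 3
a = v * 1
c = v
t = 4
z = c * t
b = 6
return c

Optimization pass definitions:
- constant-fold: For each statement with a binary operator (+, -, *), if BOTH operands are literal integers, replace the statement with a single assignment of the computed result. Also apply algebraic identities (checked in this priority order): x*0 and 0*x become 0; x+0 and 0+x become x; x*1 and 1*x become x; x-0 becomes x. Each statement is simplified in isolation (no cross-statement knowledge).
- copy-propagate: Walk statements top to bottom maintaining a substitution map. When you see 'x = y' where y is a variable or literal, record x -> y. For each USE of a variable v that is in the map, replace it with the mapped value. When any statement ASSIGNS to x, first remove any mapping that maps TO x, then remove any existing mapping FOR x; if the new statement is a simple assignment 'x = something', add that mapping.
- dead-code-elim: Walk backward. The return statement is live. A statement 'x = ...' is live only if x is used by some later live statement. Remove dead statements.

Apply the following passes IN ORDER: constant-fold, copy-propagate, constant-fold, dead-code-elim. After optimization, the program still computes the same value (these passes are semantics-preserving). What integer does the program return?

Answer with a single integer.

Answer: 3

Derivation:
Initial IR:
  v = 3
  a = v * 1
  c = v
  t = 4
  z = c * t
  b = 6
  return c
After constant-fold (7 stmts):
  v = 3
  a = v
  c = v
  t = 4
  z = c * t
  b = 6
  return c
After copy-propagate (7 stmts):
  v = 3
  a = 3
  c = 3
  t = 4
  z = 3 * 4
  b = 6
  return 3
After constant-fold (7 stmts):
  v = 3
  a = 3
  c = 3
  t = 4
  z = 12
  b = 6
  return 3
After dead-code-elim (1 stmts):
  return 3
Evaluate:
  v = 3  =>  v = 3
  a = v * 1  =>  a = 3
  c = v  =>  c = 3
  t = 4  =>  t = 4
  z = c * t  =>  z = 12
  b = 6  =>  b = 6
  return c = 3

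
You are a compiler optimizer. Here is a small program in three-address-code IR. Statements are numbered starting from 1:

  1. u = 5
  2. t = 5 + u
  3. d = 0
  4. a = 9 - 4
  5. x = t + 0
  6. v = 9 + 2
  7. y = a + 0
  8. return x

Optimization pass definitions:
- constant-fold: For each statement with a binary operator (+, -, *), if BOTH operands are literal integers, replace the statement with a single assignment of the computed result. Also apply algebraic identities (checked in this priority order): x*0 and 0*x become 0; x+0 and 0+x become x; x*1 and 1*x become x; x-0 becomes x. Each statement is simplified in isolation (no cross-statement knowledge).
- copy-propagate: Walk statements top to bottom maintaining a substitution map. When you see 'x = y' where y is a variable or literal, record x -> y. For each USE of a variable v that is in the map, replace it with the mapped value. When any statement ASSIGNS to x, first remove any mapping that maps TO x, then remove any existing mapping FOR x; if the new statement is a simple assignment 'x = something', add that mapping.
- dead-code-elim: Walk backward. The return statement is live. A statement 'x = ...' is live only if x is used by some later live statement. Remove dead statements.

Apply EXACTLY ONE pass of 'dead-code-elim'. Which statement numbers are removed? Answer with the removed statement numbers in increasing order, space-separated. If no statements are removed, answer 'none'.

Backward liveness scan:
Stmt 1 'u = 5': KEEP (u is live); live-in = []
Stmt 2 't = 5 + u': KEEP (t is live); live-in = ['u']
Stmt 3 'd = 0': DEAD (d not in live set ['t'])
Stmt 4 'a = 9 - 4': DEAD (a not in live set ['t'])
Stmt 5 'x = t + 0': KEEP (x is live); live-in = ['t']
Stmt 6 'v = 9 + 2': DEAD (v not in live set ['x'])
Stmt 7 'y = a + 0': DEAD (y not in live set ['x'])
Stmt 8 'return x': KEEP (return); live-in = ['x']
Removed statement numbers: [3, 4, 6, 7]
Surviving IR:
  u = 5
  t = 5 + u
  x = t + 0
  return x

Answer: 3 4 6 7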